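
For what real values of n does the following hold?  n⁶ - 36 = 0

n = -1.8171 or n = 1.8171

Let u = n³. The equation becomes u² - 36 = 0.
Factor: (u - 6)(u + 6) = 0, so u = 6 or u = -6.
n³ = 6 gives n = ∛(6) ≈ 1.8171.
n³ = -6 gives n = -∛(6) ≈ -1.8171.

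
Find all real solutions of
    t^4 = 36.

t = -2.4495 or t = 2.4495

Let u = t^2. The equation becomes u^2 - 36 = 0.
Factor: (u - 6)(u + 6) = 0, so u = 6 or u = -6.
t^2 = 6 gives t = +/-sqrt(6) ~= +/-2.4495.
t^2 = -6 < 0 has no real solution.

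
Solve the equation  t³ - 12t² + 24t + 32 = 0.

Possible rational roots are divisors of 32. Testing t = 4 gives 0, so (t - 4) is a factor.
Divide: t³ - 12t² + 24t + 32 = (t - 4)(t² - 8t - 8).
Apply the quadratic formula to t² - 8t - 8 = 0: t = (8 ± √96)/2, i.e. t ≈ 8.899 or t ≈ -0.899.

t = -0.899 or t = 4 or t = 8.899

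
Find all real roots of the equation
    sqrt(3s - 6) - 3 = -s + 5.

Isolate the radical: sqrt(3s - 6) = -s + 8.
Square both sides: 3s - 6 = (-s + 8)^2.
Expand and rearrange: s^2 - 19s + 70 = 0.
Solving gives s = 14 or s = 5.
Check each candidate in the original equation:
  s = 14: sqrt(36) = 6, while -s + 8 = -6 — extraneous.
  s = 5: sqrt(9) = 3, while -s + 8 = 3 — valid.

s = 5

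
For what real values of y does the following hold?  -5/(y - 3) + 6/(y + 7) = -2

y = -9.5 or y = 5

Multiply both sides by (y - 3)(y + 7):
-5(y + 7) + 6(y - 3) = -2(y - 3)(y + 7).
Expand and collect terms: -2y² - 9y + 95 = 0.
Factor or apply the quadratic formula: y = -9.5 or y = 5.
Neither value makes a denominator zero (y ≠ 3, y ≠ -7), so both are valid.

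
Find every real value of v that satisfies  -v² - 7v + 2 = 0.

Discriminant: (-7)² − 4·(-1)·2 = 57.
Quadratic formula: v = (7 ± √57) / (-2).
So v = -√(57)/2 - 7/2 ≈ -7.2749 or v = -7/2 + √(57)/2 ≈ 0.2749.

v = -7.2749 or v = 0.2749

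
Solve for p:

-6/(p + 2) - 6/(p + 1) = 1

p = -13.5208 or p = -1.4792

Multiply both sides by (p + 2)(p + 1):
-6(p + 1) - 6(p + 2) = (p + 2)(p + 1).
Expand and collect terms: p^2 + 15p + 20 = 0.
By the quadratic formula, p = (-15 +/- sqrt(145)) / 2, so p ~= -1.4792 or p ~= -13.5208.
Neither value makes a denominator zero (p != -2, p != -1), so both are valid.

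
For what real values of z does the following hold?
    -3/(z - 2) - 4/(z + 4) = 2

Multiply both sides by (z - 2)(z + 4):
-3(z + 4) - 4(z - 2) = 2(z - 2)(z + 4).
Expand and collect terms: 2z^2 + 11z - 12 = 0.
By the quadratic formula, z = (-11 +/- sqrt(217)) / 4, so z ~= 0.9327 or z ~= -6.4327.
Neither value makes a denominator zero (z != 2, z != -4), so both are valid.

z = -6.4327 or z = 0.9327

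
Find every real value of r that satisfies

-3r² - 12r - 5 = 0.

r = -3.5275 or r = -0.4725

Discriminant: (-12)² − 4·(-3)·(-5) = 84.
Quadratic formula: r = (12 ± √84) / (-6).
So r = -2 - √(21)/3 ≈ -3.5275 or r = -2 + √(21)/3 ≈ -0.4725.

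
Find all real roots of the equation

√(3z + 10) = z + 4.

z = -3 or z = -2

Square both sides: 3z + 10 = (z + 4)².
Expand and rearrange: z² + 5z + 6 = 0.
Solving gives z = -2 or z = -3.
Check each candidate in the original equation:
  z = -2: √(4) = 2, while z + 4 = 2 — valid.
  z = -3: √(1) = 1, while z + 4 = 1 — valid.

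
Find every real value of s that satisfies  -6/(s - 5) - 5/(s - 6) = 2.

s = -0.0895 or s = 5.5895

Multiply both sides by (s - 5)(s - 6):
-6(s - 6) - 5(s - 5) = 2(s - 5)(s - 6).
Expand and collect terms: 2s^2 - 11s - 1 = 0.
By the quadratic formula, s = (11 +/- sqrt(129)) / 4, so s ~= 5.5895 or s ~= -0.0895.
Neither value makes a denominator zero (s != 5, s != 6), so both are valid.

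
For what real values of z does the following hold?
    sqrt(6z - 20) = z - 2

z = 4 or z = 6

Square both sides: 6z - 20 = (z - 2)^2.
Expand and rearrange: z^2 - 10z + 24 = 0.
Solving gives z = 6 or z = 4.
Check each candidate in the original equation:
  z = 6: sqrt(16) = 4, while z - 2 = 4 — valid.
  z = 4: sqrt(4) = 2, while z - 2 = 2 — valid.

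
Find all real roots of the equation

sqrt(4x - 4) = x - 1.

x = 1 or x = 5

Square both sides: 4x - 4 = (x - 1)^2.
Expand and rearrange: x^2 - 6x + 5 = 0.
Solving gives x = 5 or x = 1.
Check each candidate in the original equation:
  x = 5: sqrt(16) = 4, while x - 1 = 4 — valid.
  x = 1: sqrt(0) = 0, while x - 1 = 0 — valid.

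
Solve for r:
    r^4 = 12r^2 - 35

r = -2.6458 or r = -2.2361 or r = 2.2361 or r = 2.6458

Let u = r^2. The equation becomes u^2 - 12u + 35 = 0.
Factor: (u - 5)(u - 7) = 0, so u = 5 or u = 7.
r^2 = 5 gives r = +/-sqrt(5) ~= +/-2.2361.
r^2 = 7 gives r = +/-sqrt(7) ~= +/-2.6458.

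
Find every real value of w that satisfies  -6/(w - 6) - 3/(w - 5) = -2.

w = 5.2878 or w = 10.2122

Multiply both sides by (w - 6)(w - 5):
-6(w - 5) - 3(w - 6) = -2(w - 6)(w - 5).
Expand and collect terms: -2w^2 + 31w - 108 = 0.
By the quadratic formula, w = (-31 +/- sqrt(97)) / -4, so w ~= 5.2878 or w ~= 10.2122.
Neither value makes a denominator zero (w != 6, w != 5), so both are valid.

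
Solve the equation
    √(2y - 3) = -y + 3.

y = 2

Square both sides: 2y - 3 = (-y + 3)².
Expand and rearrange: y² - 8y + 12 = 0.
Solving gives y = 6 or y = 2.
Check each candidate in the original equation:
  y = 6: √(9) = 3, while -y + 3 = -3 — extraneous.
  y = 2: √(1) = 1, while -y + 3 = 1 — valid.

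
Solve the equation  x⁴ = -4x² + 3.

x = -0.8036 or x = 0.8036

Let u = x². The equation becomes u² + 4u - 3 = 0.
By the quadratic formula, u = -2 + √(7) or u = -√(7) - 2.
x² = -2 + √(7) gives x = ±√(-2 + √(7)) ≈ ±0.8036.
x² = -√(7) - 2 < 0 has no real solution.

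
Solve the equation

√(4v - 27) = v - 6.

Square both sides: 4v - 27 = (v - 6)².
Expand and rearrange: v² - 16v + 63 = 0.
Solving gives v = 9 or v = 7.
Check each candidate in the original equation:
  v = 9: √(9) = 3, while v - 6 = 3 — valid.
  v = 7: √(1) = 1, while v - 6 = 1 — valid.

v = 7 or v = 9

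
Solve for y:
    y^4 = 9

Let u = y^2. The equation becomes u^2 - 9 = 0.
Factor: (u + 3)(u - 3) = 0, so u = -3 or u = 3.
y^2 = -3 < 0 has no real solution.
y^2 = 3 gives y = +/-sqrt(3) ~= +/-1.7321.

y = -1.7321 or y = 1.7321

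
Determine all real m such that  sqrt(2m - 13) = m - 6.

Square both sides: 2m - 13 = (m - 6)^2.
Expand and rearrange: m^2 - 14m + 49 = 0.
This gives the repeated root m = 7.
Check in the original equation:
  m = 7: sqrt(1) = 1, while m - 6 = 1 — valid.

m = 7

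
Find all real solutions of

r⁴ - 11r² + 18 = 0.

Let u = r². The equation becomes u² - 11u + 18 = 0.
Factor: (u - 2)(u - 9) = 0, so u = 2 or u = 9.
r² = 2 gives r = ±√(2) ≈ ±1.4142.
r² = 9 gives r = ±3.

r = -3 or r = -1.4142 or r = 1.4142 or r = 3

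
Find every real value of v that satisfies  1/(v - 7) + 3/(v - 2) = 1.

Multiply both sides by (v - 7)(v - 2):
(v - 2) + 3(v - 7) = (v - 7)(v - 2).
Expand and collect terms: v^2 - 13v + 37 = 0.
By the quadratic formula, v = (13 +/- sqrt(21)) / 2, so v ~= 8.7913 or v ~= 4.2087.
Neither value makes a denominator zero (v != 7, v != 2), so both are valid.

v = 4.2087 or v = 8.7913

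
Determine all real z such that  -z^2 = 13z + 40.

z = -8 or z = -5

Bring every term to one side: -z^2 - 13z - 40 = 0.
Factor: -1(z + 5)(z + 8) = 0.
So z = -5 or z = -8.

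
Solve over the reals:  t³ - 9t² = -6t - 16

Rearrange: t³ - 9t² + 6t + 16 = 0.
Possible rational roots are divisors of 16. Testing t = 2 gives 0, so (t - 2) is a factor.
Divide: t³ - 9t² + 6t + 16 = (t - 2)(t² - 7t - 8).
Factor the quadratic: t = 8 or t = -1.

t = -1 or t = 2 or t = 8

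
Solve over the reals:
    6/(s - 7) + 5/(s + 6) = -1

s = -13.124 or s = 3.124

Multiply both sides by (s - 7)(s + 6):
6(s + 6) + 5(s - 7) = -(s - 7)(s + 6).
Expand and collect terms: -s² - 10s + 41 = 0.
By the quadratic formula, s = (10 ± √264) / -2, so s ≈ -13.124 or s ≈ 3.124.
Neither value makes a denominator zero (s ≠ 7, s ≠ -6), so both are valid.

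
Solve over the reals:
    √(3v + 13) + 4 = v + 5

v = 4

Isolate the radical: √(3v + 13) = v + 1.
Square both sides: 3v + 13 = (v + 1)².
Expand and rearrange: v² - v - 12 = 0.
Solving gives v = 4 or v = -3.
Check each candidate in the original equation:
  v = 4: √(25) = 5, while v + 1 = 5 — valid.
  v = -3: √(4) = 2, while v + 1 = -2 — extraneous.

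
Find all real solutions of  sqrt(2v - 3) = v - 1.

Square both sides: 2v - 3 = (v - 1)^2.
Expand and rearrange: v^2 - 4v + 4 = 0.
This gives the repeated root v = 2.
Check in the original equation:
  v = 2: sqrt(1) = 1, while v - 1 = 1 — valid.

v = 2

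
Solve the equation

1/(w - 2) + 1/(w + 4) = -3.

w = -4.3518 or w = 1.6851

Multiply both sides by (w - 2)(w + 4):
(w + 4) + (w - 2) = -3(w - 2)(w + 4).
Expand and collect terms: -3w² - 8w + 22 = 0.
By the quadratic formula, w = (8 ± √328) / -6, so w ≈ -4.3518 or w ≈ 1.6851.
Neither value makes a denominator zero (w ≠ 2, w ≠ -4), so both are valid.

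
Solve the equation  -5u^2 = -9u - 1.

Rearrange to standard form: -5u^2 + 9u + 1 = 0.
Discriminant: (9)^2 - 4*(-5)*1 = 101.
Quadratic formula: u = (-9 +/- sqrt(101)) / (-10).
So u = 9/10 - sqrt(101)/10 ~= -0.105 or u = 9/10 + sqrt(101)/10 ~= 1.905.

u = -0.105 or u = 1.905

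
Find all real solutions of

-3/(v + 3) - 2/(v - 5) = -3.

Multiply both sides by (v + 3)(v - 5):
-3(v - 5) - 2(v + 3) = -3(v + 3)(v - 5).
Expand and collect terms: -3v^2 + 11v + 36 = 0.
By the quadratic formula, v = (-11 +/- sqrt(553)) / -6, so v ~= -2.086 or v ~= 5.7527.
Neither value makes a denominator zero (v != -3, v != 5), so both are valid.

v = -2.086 or v = 5.7527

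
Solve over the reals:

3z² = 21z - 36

z = 3 or z = 4

Bring every term to one side: 3z² - 21z + 36 = 0.
Factor: 3(z - 4)(z - 3) = 0.
So z = 4 or z = 3.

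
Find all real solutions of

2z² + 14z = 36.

z = -9 or z = 2

Bring every term to one side: 2z² + 14z - 36 = 0.
Factor: 2(z + 9)(z - 2) = 0.
So z = -9 or z = 2.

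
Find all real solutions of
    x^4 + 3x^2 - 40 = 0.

Let u = x^2. The equation becomes u^2 + 3u - 40 = 0.
Factor: (u - 5)(u + 8) = 0, so u = 5 or u = -8.
x^2 = 5 gives x = +/-sqrt(5) ~= +/-2.2361.
x^2 = -8 < 0 has no real solution.

x = -2.2361 or x = 2.2361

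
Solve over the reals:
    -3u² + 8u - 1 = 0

u = 0.1315 or u = 2.5352

Discriminant: (8)² − 4·(-3)·(-1) = 52.
Quadratic formula: u = (-8 ± √52) / (-6).
So u = 4/3 - √(13)/3 ≈ 0.1315 or u = √(13)/3 + 4/3 ≈ 2.5352.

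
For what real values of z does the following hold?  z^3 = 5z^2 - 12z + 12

z = 2

Rearrange: z^3 - 5z^2 + 12z - 12 = 0.
Possible rational roots are divisors of -12. Testing z = 2 gives 0, so (z - 2) is a factor.
Divide: z^3 - 5z^2 + 12z - 12 = (z - 2)(z^2 - 3z + 6).
The quadratic z^2 - 3z + 6 has discriminant -15 < 0, so no further real roots.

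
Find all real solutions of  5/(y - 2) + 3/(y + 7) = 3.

Multiply both sides by (y - 2)(y + 7):
5(y + 7) + 3(y - 2) = 3(y - 2)(y + 7).
Expand and collect terms: 3y^2 + 7y - 71 = 0.
By the quadratic formula, y = (-7 +/- sqrt(901)) / 6, so y ~= 3.8361 or y ~= -6.1694.
Neither value makes a denominator zero (y != 2, y != -7), so both are valid.

y = -6.1694 or y = 3.8361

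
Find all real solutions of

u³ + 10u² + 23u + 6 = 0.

Possible rational roots are divisors of 6. Testing u = -3 gives 0, so (u + 3) is a factor.
Divide: u³ + 10u² + 23u + 6 = (u + 3)(u² + 7u + 2).
Apply the quadratic formula to u² + 7u + 2 = 0: u = (-7 ± √41)/2, i.e. u ≈ -0.2984 or u ≈ -6.7016.

u = -6.7016 or u = -3 or u = -0.2984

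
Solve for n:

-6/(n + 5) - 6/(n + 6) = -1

Multiply both sides by (n + 5)(n + 6):
-6(n + 6) - 6(n + 5) = -(n + 5)(n + 6).
Expand and collect terms: -n^2 + n + 36 = 0.
By the quadratic formula, n = (-1 +/- sqrt(145)) / -2, so n ~= -5.5208 or n ~= 6.5208.
Neither value makes a denominator zero (n != -5, n != -6), so both are valid.

n = -5.5208 or n = 6.5208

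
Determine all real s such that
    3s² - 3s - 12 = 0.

s = -1.5616 or s = 2.5616

Discriminant: (-3)² − 4·3·(-12) = 153.
Quadratic formula: s = (3 ± √153) / 6.
So s = 1/2 + √(17)/2 ≈ 2.5616 or s = 1/2 - √(17)/2 ≈ -1.5616.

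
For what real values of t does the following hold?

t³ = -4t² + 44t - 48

t = -9.2915 or t = 1.2915 or t = 4

Rearrange: t³ + 4t² - 44t + 48 = 0.
Possible rational roots are divisors of 48. Testing t = 4 gives 0, so (t - 4) is a factor.
Divide: t³ + 4t² - 44t + 48 = (t - 4)(t² + 8t - 12).
Apply the quadratic formula to t² + 8t - 12 = 0: t = (-8 ± √112)/2, i.e. t ≈ 1.2915 or t ≈ -9.2915.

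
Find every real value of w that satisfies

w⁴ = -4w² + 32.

Let u = w². The equation becomes u² + 4u - 32 = 0.
Factor: (u - 4)(u + 8) = 0, so u = 4 or u = -8.
w² = 4 gives w = ±2.
w² = -8 < 0 has no real solution.

w = -2 or w = 2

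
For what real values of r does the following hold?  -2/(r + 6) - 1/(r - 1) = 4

r = -6.5172 or r = 0.7672

Multiply both sides by (r + 6)(r - 1):
-2(r - 1) - (r + 6) = 4(r + 6)(r - 1).
Expand and collect terms: 4r² + 23r - 20 = 0.
By the quadratic formula, r = (-23 ± √849) / 8, so r ≈ 0.7672 or r ≈ -6.5172.
Neither value makes a denominator zero (r ≠ -6, r ≠ 1), so both are valid.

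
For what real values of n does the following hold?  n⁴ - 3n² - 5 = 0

n = -2.0476 or n = 2.0476

Let u = n². The equation becomes u² - 3u - 5 = 0.
By the quadratic formula, u = 3/2 + √(29)/2 or u = 3/2 - √(29)/2.
n² = 3/2 + √(29)/2 gives n = ±√(3/2 + √(29)/2) ≈ ±2.0476.
n² = 3/2 - √(29)/2 < 0 has no real solution.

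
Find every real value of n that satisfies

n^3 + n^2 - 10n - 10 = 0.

n = -3.1623 or n = -1 or n = 3.1623

Possible rational roots are divisors of -10. Testing n = -1 gives 0, so (n + 1) is a factor.
Divide: n^3 + n^2 - 10n - 10 = (n + 1)(n^2 - 10).
Apply the quadratic formula to n^2 - 10 = 0: n = (0 +/- sqrt(40))/2, i.e. n ~= 3.1623 or n ~= -3.1623.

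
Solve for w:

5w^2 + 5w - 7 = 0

Discriminant: (5)^2 - 4*5*(-7) = 165.
Quadratic formula: w = (-5 +/- sqrt(165)) / 10.
So w = -1/2 + sqrt(165)/10 ~= 0.7845 or w = -sqrt(165)/10 - 1/2 ~= -1.7845.

w = -1.7845 or w = 0.7845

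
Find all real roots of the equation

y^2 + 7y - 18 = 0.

Factor: (y - 2)(y + 9) = 0.
So y = 2 or y = -9.

y = -9 or y = 2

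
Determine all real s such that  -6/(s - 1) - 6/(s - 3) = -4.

s = 1.6972 or s = 5.3028

Multiply both sides by (s - 1)(s - 3):
-6(s - 3) - 6(s - 1) = -4(s - 1)(s - 3).
Expand and collect terms: -4s^2 + 28s - 36 = 0.
By the quadratic formula, s = (-28 +/- sqrt(208)) / -8, so s ~= 1.6972 or s ~= 5.3028.
Neither value makes a denominator zero (s != 1, s != 3), so both are valid.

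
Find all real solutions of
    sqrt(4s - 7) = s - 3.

Square both sides: 4s - 7 = (s - 3)^2.
Expand and rearrange: s^2 - 10s + 16 = 0.
Solving gives s = 8 or s = 2.
Check each candidate in the original equation:
  s = 8: sqrt(25) = 5, while s - 3 = 5 — valid.
  s = 2: sqrt(1) = 1, while s - 3 = -1 — extraneous.

s = 8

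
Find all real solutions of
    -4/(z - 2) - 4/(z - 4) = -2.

Multiply both sides by (z - 2)(z - 4):
-4(z - 4) - 4(z - 2) = -2(z - 2)(z - 4).
Expand and collect terms: -2z² + 20z - 40 = 0.
By the quadratic formula, z = (-20 ± √80) / -4, so z ≈ 2.7639 or z ≈ 7.2361.
Neither value makes a denominator zero (z ≠ 2, z ≠ 4), so both are valid.

z = 2.7639 or z = 7.2361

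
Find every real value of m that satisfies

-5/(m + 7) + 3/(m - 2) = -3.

m = -5.0582 or m = 0.7249

Multiply both sides by (m + 7)(m - 2):
-5(m - 2) + 3(m + 7) = -3(m + 7)(m - 2).
Expand and collect terms: -3m² - 13m + 11 = 0.
By the quadratic formula, m = (13 ± √301) / -6, so m ≈ -5.0582 or m ≈ 0.7249.
Neither value makes a denominator zero (m ≠ -7, m ≠ 2), so both are valid.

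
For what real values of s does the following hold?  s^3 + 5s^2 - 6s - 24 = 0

Possible rational roots are divisors of -24. Testing s = -2 gives 0, so (s + 2) is a factor.
Divide: s^3 + 5s^2 - 6s - 24 = (s + 2)(s^2 + 3s - 12).
Apply the quadratic formula to s^2 + 3s - 12 = 0: s = (-3 +/- sqrt(57))/2, i.e. s ~= 2.2749 or s ~= -5.2749.

s = -5.2749 or s = -2 or s = 2.2749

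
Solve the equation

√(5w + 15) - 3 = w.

w = -3 or w = 2

Isolate the radical: √(5w + 15) = w + 3.
Square both sides: 5w + 15 = (w + 3)².
Expand and rearrange: w² + w - 6 = 0.
Solving gives w = 2 or w = -3.
Check each candidate in the original equation:
  w = 2: √(25) = 5, while w + 3 = 5 — valid.
  w = -3: √(0) = 0, while w + 3 = 0 — valid.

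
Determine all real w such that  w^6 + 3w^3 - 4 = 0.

w = -1.5874 or w = 1

Let u = w^3. The equation becomes u^2 + 3u - 4 = 0.
Factor: (u + 4)(u - 1) = 0, so u = -4 or u = 1.
w^3 = -4 gives w = -(4)^(1/3) ~= -1.5874.
w^3 = 1 gives w = 1.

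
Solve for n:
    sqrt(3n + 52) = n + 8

Square both sides: 3n + 52 = (n + 8)^2.
Expand and rearrange: n^2 + 13n + 12 = 0.
Solving gives n = -1 or n = -12.
Check each candidate in the original equation:
  n = -1: sqrt(49) = 7, while n + 8 = 7 — valid.
  n = -12: sqrt(16) = 4, while n + 8 = -4 — extraneous.

n = -1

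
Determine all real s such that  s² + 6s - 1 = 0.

s = -6.1623 or s = 0.1623

Discriminant: (6)² − 4·1·(-1) = 40.
Quadratic formula: s = (-6 ± √40) / 2.
So s = -3 + √(10) ≈ 0.1623 or s = -√(10) - 3 ≈ -6.1623.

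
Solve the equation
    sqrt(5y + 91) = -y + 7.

y = -2

Square both sides: 5y + 91 = (-y + 7)^2.
Expand and rearrange: y^2 - 19y - 42 = 0.
Solving gives y = 21 or y = -2.
Check each candidate in the original equation:
  y = 21: sqrt(196) = 14, while -y + 7 = -14 — extraneous.
  y = -2: sqrt(81) = 9, while -y + 7 = 9 — valid.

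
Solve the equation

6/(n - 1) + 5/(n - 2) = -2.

n = -4.0895 or n = 1.5895

Multiply both sides by (n - 1)(n - 2):
6(n - 2) + 5(n - 1) = -2(n - 1)(n - 2).
Expand and collect terms: -2n^2 - 5n + 13 = 0.
By the quadratic formula, n = (5 +/- sqrt(129)) / -4, so n ~= -4.0895 or n ~= 1.5895.
Neither value makes a denominator zero (n != 1, n != 2), so both are valid.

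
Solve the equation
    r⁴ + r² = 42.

r = -2.4495 or r = 2.4495

Let u = r². The equation becomes u² + u - 42 = 0.
Factor: (u - 6)(u + 7) = 0, so u = 6 or u = -7.
r² = 6 gives r = ±√(6) ≈ ±2.4495.
r² = -7 < 0 has no real solution.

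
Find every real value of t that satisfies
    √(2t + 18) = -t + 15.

Square both sides: 2t + 18 = (-t + 15)².
Expand and rearrange: t² - 32t + 207 = 0.
Solving gives t = 23 or t = 9.
Check each candidate in the original equation:
  t = 23: √(64) = 8, while -t + 15 = -8 — extraneous.
  t = 9: √(36) = 6, while -t + 15 = 6 — valid.

t = 9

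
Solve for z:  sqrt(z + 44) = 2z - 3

Square both sides: z + 44 = (2z - 3)^2.
Expand and rearrange: 4z^2 - 13z - 35 = 0.
Solving gives z = 5 or z = -1.75.
Check each candidate in the original equation:
  z = 5: sqrt(49) = 7, while 2z - 3 = 7 — valid.
  z = -1.75: sqrt(42.25) = 6.5, while 2z - 3 = -6.5 — extraneous.

z = 5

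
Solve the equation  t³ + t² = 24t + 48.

t = -4 or t = -2.2749 or t = 5.2749

Rearrange: t³ + t² - 24t - 48 = 0.
Possible rational roots are divisors of -48. Testing t = -4 gives 0, so (t + 4) is a factor.
Divide: t³ + t² - 24t - 48 = (t + 4)(t² - 3t - 12).
Apply the quadratic formula to t² - 3t - 12 = 0: t = (3 ± √57)/2, i.e. t ≈ 5.2749 or t ≈ -2.2749.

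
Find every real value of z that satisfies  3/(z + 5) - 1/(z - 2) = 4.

z = -4.2186 or z = 1.7186

Multiply both sides by (z + 5)(z - 2):
3(z - 2) - (z + 5) = 4(z + 5)(z - 2).
Expand and collect terms: 4z² + 10z - 29 = 0.
By the quadratic formula, z = (-10 ± √564) / 8, so z ≈ 1.7186 or z ≈ -4.2186.
Neither value makes a denominator zero (z ≠ -5, z ≠ 2), so both are valid.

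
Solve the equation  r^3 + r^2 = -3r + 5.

r = 1

Rearrange: r^3 + r^2 + 3r - 5 = 0.
Possible rational roots are divisors of -5. Testing r = 1 gives 0, so (r - 1) is a factor.
Divide: r^3 + r^2 + 3r - 5 = (r - 1)(r^2 + 2r + 5).
The quadratic r^2 + 2r + 5 has discriminant -16 < 0, so no further real roots.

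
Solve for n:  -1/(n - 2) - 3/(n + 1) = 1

Multiply both sides by (n - 2)(n + 1):
-(n + 1) - 3(n - 2) = (n - 2)(n + 1).
Expand and collect terms: n² + 3n - 7 = 0.
By the quadratic formula, n = (-3 ± √37) / 2, so n ≈ 1.5414 or n ≈ -4.5414.
Neither value makes a denominator zero (n ≠ 2, n ≠ -1), so both are valid.

n = -4.5414 or n = 1.5414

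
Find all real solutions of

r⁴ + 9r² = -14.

No real solutions.

Let u = r². The equation becomes u² + 9u + 14 = 0.
Factor: (u + 7)(u + 2) = 0, so u = -7 or u = -2.
r² = -7 < 0 has no real solution.
r² = -2 < 0 has no real solution.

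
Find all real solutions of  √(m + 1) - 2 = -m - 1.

m = 0

Isolate the radical: √(m + 1) = -m + 1.
Square both sides: m + 1 = (-m + 1)².
Expand and rearrange: m² - 3m = 0.
Solving gives m = 3 or m = 0.
Check each candidate in the original equation:
  m = 3: √(4) = 2, while -m + 1 = -2 — extraneous.
  m = 0: √(1) = 1, while -m + 1 = 1 — valid.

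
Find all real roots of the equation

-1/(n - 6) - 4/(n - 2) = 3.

n = 0.5793 or n = 5.754

Multiply both sides by (n - 6)(n - 2):
-(n - 2) - 4(n - 6) = 3(n - 6)(n - 2).
Expand and collect terms: 3n^2 - 19n + 10 = 0.
By the quadratic formula, n = (19 +/- sqrt(241)) / 6, so n ~= 5.754 or n ~= 0.5793.
Neither value makes a denominator zero (n != 6, n != 2), so both are valid.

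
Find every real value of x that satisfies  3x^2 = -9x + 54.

x = -6 or x = 3

Bring every term to one side: 3x^2 + 9x - 54 = 0.
Factor: 3(x - 3)(x + 6) = 0.
So x = 3 or x = -6.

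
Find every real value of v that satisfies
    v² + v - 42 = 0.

v = -7 or v = 6

Factor: (v - 6)(v + 7) = 0.
So v = 6 or v = -7.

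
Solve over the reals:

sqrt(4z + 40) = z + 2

Square both sides: 4z + 40 = (z + 2)^2.
Expand and rearrange: z^2 - 36 = 0.
Solving gives z = 6 or z = -6.
Check each candidate in the original equation:
  z = 6: sqrt(64) = 8, while z + 2 = 8 — valid.
  z = -6: sqrt(16) = 4, while z + 2 = -4 — extraneous.

z = 6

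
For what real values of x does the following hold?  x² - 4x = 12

x = -2 or x = 6

Bring every term to one side: x² - 4x - 12 = 0.
Factor: (x - 6)(x + 2) = 0.
So x = 6 or x = -2.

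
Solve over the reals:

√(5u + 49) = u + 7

u = 0

Square both sides: 5u + 49 = (u + 7)².
Expand and rearrange: u² + 9u = 0.
Solving gives u = 0 or u = -9.
Check each candidate in the original equation:
  u = 0: √(49) = 7, while u + 7 = 7 — valid.
  u = -9: √(4) = 2, while u + 7 = -2 — extraneous.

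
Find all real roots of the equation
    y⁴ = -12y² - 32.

No real solutions.

Let u = y². The equation becomes u² + 12u + 32 = 0.
Factor: (u + 4)(u + 8) = 0, so u = -4 or u = -8.
y² = -4 < 0 has no real solution.
y² = -8 < 0 has no real solution.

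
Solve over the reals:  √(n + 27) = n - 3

n = 9

Square both sides: n + 27 = (n - 3)².
Expand and rearrange: n² - 7n - 18 = 0.
Solving gives n = 9 or n = -2.
Check each candidate in the original equation:
  n = 9: √(36) = 6, while n - 3 = 6 — valid.
  n = -2: √(25) = 5, while n - 3 = -5 — extraneous.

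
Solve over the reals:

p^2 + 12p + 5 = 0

p = -11.5678 or p = -0.4322

Discriminant: (12)^2 - 4*1*5 = 124.
Quadratic formula: p = (-12 +/- sqrt(124)) / 2.
So p = -6 + sqrt(31) ~= -0.4322 or p = -6 - sqrt(31) ~= -11.5678.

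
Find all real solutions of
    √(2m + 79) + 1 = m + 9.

Isolate the radical: √(2m + 79) = m + 8.
Square both sides: 2m + 79 = (m + 8)².
Expand and rearrange: m² + 14m - 15 = 0.
Solving gives m = 1 or m = -15.
Check each candidate in the original equation:
  m = 1: √(81) = 9, while m + 8 = 9 — valid.
  m = -15: √(49) = 7, while m + 8 = -7 — extraneous.

m = 1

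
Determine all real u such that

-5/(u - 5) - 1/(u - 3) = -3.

u = 3.1743 or u = 6.8257

Multiply both sides by (u - 5)(u - 3):
-5(u - 3) - (u - 5) = -3(u - 5)(u - 3).
Expand and collect terms: -3u² + 30u - 65 = 0.
By the quadratic formula, u = (-30 ± √120) / -6, so u ≈ 3.1743 or u ≈ 6.8257.
Neither value makes a denominator zero (u ≠ 5, u ≠ 3), so both are valid.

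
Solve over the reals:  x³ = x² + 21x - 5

Rearrange: x³ - x² - 21x + 5 = 0.
Possible rational roots are divisors of 5. Testing x = 5 gives 0, so (x - 5) is a factor.
Divide: x³ - x² - 21x + 5 = (x - 5)(x² + 4x - 1).
Apply the quadratic formula to x² + 4x - 1 = 0: x = (-4 ± √20)/2, i.e. x ≈ 0.2361 or x ≈ -4.2361.

x = -4.2361 or x = 0.2361 or x = 5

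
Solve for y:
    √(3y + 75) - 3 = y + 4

Isolate the radical: √(3y + 75) = y + 7.
Square both sides: 3y + 75 = (y + 7)².
Expand and rearrange: y² + 11y - 26 = 0.
Solving gives y = 2 or y = -13.
Check each candidate in the original equation:
  y = 2: √(81) = 9, while y + 7 = 9 — valid.
  y = -13: √(36) = 6, while y + 7 = -6 — extraneous.

y = 2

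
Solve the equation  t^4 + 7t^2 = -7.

No real solutions.

Let u = t^2. The equation becomes u^2 + 7u + 7 = 0.
By the quadratic formula, u = -7/2 + sqrt(21)/2 or u = -7/2 - sqrt(21)/2.
t^2 = -7/2 + sqrt(21)/2 < 0 has no real solution.
t^2 = -7/2 - sqrt(21)/2 < 0 has no real solution.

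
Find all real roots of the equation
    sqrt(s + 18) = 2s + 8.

Square both sides: s + 18 = (2s + 8)^2.
Expand and rearrange: 4s^2 + 31s + 46 = 0.
Solving gives s = -2 or s = -5.75.
Check each candidate in the original equation:
  s = -2: sqrt(16) = 4, while 2s + 8 = 4 — valid.
  s = -5.75: sqrt(12.25) = 3.5, while 2s + 8 = -3.5 — extraneous.

s = -2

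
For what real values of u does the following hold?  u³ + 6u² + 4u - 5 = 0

u = -5 or u = -1.618 or u = 0.618

Possible rational roots are divisors of -5. Testing u = -5 gives 0, so (u + 5) is a factor.
Divide: u³ + 6u² + 4u - 5 = (u + 5)(u² + u - 1).
Apply the quadratic formula to u² + u - 1 = 0: u = (-1 ± √5)/2, i.e. u ≈ 0.618 or u ≈ -1.618.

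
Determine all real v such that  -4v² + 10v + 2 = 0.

Discriminant: (10)² − 4·(-4)·2 = 132.
Quadratic formula: v = (-10 ± √132) / (-8).
So v = 5/4 - √(33)/4 ≈ -0.1861 or v = 5/4 + √(33)/4 ≈ 2.6861.

v = -0.1861 or v = 2.6861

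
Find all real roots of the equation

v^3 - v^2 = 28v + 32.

Rearrange: v^3 - v^2 - 28v - 32 = 0.
Possible rational roots are divisors of -32. Testing v = -4 gives 0, so (v + 4) is a factor.
Divide: v^3 - v^2 - 28v - 32 = (v + 4)(v^2 - 5v - 8).
Apply the quadratic formula to v^2 - 5v - 8 = 0: v = (5 +/- sqrt(57))/2, i.e. v ~= 6.2749 or v ~= -1.2749.

v = -4 or v = -1.2749 or v = 6.2749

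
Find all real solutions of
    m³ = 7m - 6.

m = -3 or m = 1 or m = 2

Rearrange: m³ - 7m + 6 = 0.
Possible rational roots are divisors of 6. Testing m = 1 gives 0, so (m - 1) is a factor.
Divide: m³ - 7m + 6 = (m - 1)(m² + m - 6).
Factor the quadratic: m = 2 or m = -3.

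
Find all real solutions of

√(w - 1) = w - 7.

Square both sides: w - 1 = (w - 7)².
Expand and rearrange: w² - 15w + 50 = 0.
Solving gives w = 10 or w = 5.
Check each candidate in the original equation:
  w = 10: √(9) = 3, while w - 7 = 3 — valid.
  w = 5: √(4) = 2, while w - 7 = -2 — extraneous.

w = 10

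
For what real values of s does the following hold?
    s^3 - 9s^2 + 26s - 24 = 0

Possible rational roots are divisors of -24. Testing s = 4 gives 0, so (s - 4) is a factor.
Divide: s^3 - 9s^2 + 26s - 24 = (s - 4)(s^2 - 5s + 6).
Factor the quadratic: s = 3 or s = 2.

s = 2 or s = 3 or s = 4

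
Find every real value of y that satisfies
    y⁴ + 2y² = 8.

y = -1.4142 or y = 1.4142

Let u = y². The equation becomes u² + 2u - 8 = 0.
Factor: (u + 4)(u - 2) = 0, so u = -4 or u = 2.
y² = -4 < 0 has no real solution.
y² = 2 gives y = ±√(2) ≈ ±1.4142.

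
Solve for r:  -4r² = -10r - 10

r = -0.7656 or r = 3.2656

Rearrange to standard form: -4r² + 10r + 10 = 0.
Discriminant: (10)² − 4·(-4)·10 = 260.
Quadratic formula: r = (-10 ± √260) / (-8).
So r = 5/4 - √(65)/4 ≈ -0.7656 or r = 5/4 + √(65)/4 ≈ 3.2656.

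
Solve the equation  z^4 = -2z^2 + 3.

z = -1 or z = 1

Let u = z^2. The equation becomes u^2 + 2u - 3 = 0.
Factor: (u + 3)(u - 1) = 0, so u = -3 or u = 1.
z^2 = -3 < 0 has no real solution.
z^2 = 1 gives z = +/-1.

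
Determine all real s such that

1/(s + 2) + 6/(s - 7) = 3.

Multiply both sides by (s + 2)(s - 7):
(s - 7) + 6(s + 2) = 3(s + 2)(s - 7).
Expand and collect terms: 3s^2 - 22s - 47 = 0.
By the quadratic formula, s = (22 +/- sqrt(1048)) / 6, so s ~= 9.0621 or s ~= -1.7288.
Neither value makes a denominator zero (s != -2, s != 7), so both are valid.

s = -1.7288 or s = 9.0621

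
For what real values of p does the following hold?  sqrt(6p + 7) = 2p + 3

Square both sides: 6p + 7 = (2p + 3)^2.
Expand and rearrange: 4p^2 + 6p + 2 = 0.
Solving gives p = -0.5 or p = -1.
Check each candidate in the original equation:
  p = -0.5: sqrt(4) = 2, while 2p + 3 = 2 — valid.
  p = -1: sqrt(1) = 1, while 2p + 3 = 1 — valid.

p = -1 or p = -0.5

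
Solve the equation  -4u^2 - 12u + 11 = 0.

Discriminant: (-12)^2 - 4*(-4)*11 = 320.
Quadratic formula: u = (12 +/- sqrt(320)) / (-8).
So u = -sqrt(5) - 3/2 ~= -3.7361 or u = -3/2 + sqrt(5) ~= 0.7361.

u = -3.7361 or u = 0.7361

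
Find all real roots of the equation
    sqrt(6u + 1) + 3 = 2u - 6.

u = 8

Isolate the radical: sqrt(6u + 1) = 2u - 9.
Square both sides: 6u + 1 = (2u - 9)^2.
Expand and rearrange: 4u^2 - 42u + 80 = 0.
Solving gives u = 8 or u = 2.5.
Check each candidate in the original equation:
  u = 8: sqrt(49) = 7, while 2u - 9 = 7 — valid.
  u = 2.5: sqrt(16) = 4, while 2u - 9 = -4 — extraneous.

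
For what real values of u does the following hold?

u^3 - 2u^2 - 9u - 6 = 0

u = -1.3723 or u = -1 or u = 4.3723

Possible rational roots are divisors of -6. Testing u = -1 gives 0, so (u + 1) is a factor.
Divide: u^3 - 2u^2 - 9u - 6 = (u + 1)(u^2 - 3u - 6).
Apply the quadratic formula to u^2 - 3u - 6 = 0: u = (3 +/- sqrt(33))/2, i.e. u ~= 4.3723 or u ~= -1.3723.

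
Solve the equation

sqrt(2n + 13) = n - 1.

Square both sides: 2n + 13 = (n - 1)^2.
Expand and rearrange: n^2 - 4n - 12 = 0.
Solving gives n = 6 or n = -2.
Check each candidate in the original equation:
  n = 6: sqrt(25) = 5, while n - 1 = 5 — valid.
  n = -2: sqrt(9) = 3, while n - 1 = -3 — extraneous.

n = 6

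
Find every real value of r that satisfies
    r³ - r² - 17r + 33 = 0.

r = -4.4641 or r = 2.4641 or r = 3

Possible rational roots are divisors of 33. Testing r = 3 gives 0, so (r - 3) is a factor.
Divide: r³ - r² - 17r + 33 = (r - 3)(r² + 2r - 11).
Apply the quadratic formula to r² + 2r - 11 = 0: r = (-2 ± √48)/2, i.e. r ≈ 2.4641 or r ≈ -4.4641.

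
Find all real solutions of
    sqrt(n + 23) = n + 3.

Square both sides: n + 23 = (n + 3)^2.
Expand and rearrange: n^2 + 5n - 14 = 0.
Solving gives n = 2 or n = -7.
Check each candidate in the original equation:
  n = 2: sqrt(25) = 5, while n + 3 = 5 — valid.
  n = -7: sqrt(16) = 4, while n + 3 = -4 — extraneous.

n = 2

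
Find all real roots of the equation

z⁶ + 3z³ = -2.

Let u = z³. The equation becomes u² + 3u + 2 = 0.
Factor: (u + 1)(u + 2) = 0, so u = -1 or u = -2.
z³ = -1 gives z = -1.
z³ = -2 gives z = -∛(2) ≈ -1.2599.

z = -1.2599 or z = -1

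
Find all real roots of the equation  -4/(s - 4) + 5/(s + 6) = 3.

Multiply both sides by (s - 4)(s + 6):
-4(s + 6) + 5(s - 4) = 3(s - 4)(s + 6).
Expand and collect terms: 3s² + 5s - 28 = 0.
Factor or apply the quadratic formula: s = 2.3333 or s = -4.
Neither value makes a denominator zero (s ≠ 4, s ≠ -6), so both are valid.

s = -4 or s = 2.3333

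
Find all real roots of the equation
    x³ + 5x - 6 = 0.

x = 1

Possible rational roots are divisors of -6. Testing x = 1 gives 0, so (x - 1) is a factor.
Divide: x³ + 5x - 6 = (x - 1)(x² + x + 6).
The quadratic x² + x + 6 has discriminant -23 < 0, so no further real roots.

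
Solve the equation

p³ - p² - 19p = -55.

p = -5

Rearrange: p³ - p² - 19p + 55 = 0.
Possible rational roots are divisors of 55. Testing p = -5 gives 0, so (p + 5) is a factor.
Divide: p³ - p² - 19p + 55 = (p + 5)(p² - 6p + 11).
The quadratic p² - 6p + 11 has discriminant -8 < 0, so no further real roots.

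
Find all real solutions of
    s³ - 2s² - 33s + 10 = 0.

s = -5 or s = 0.2984 or s = 6.7016

Possible rational roots are divisors of 10. Testing s = -5 gives 0, so (s + 5) is a factor.
Divide: s³ - 2s² - 33s + 10 = (s + 5)(s² - 7s + 2).
Apply the quadratic formula to s² - 7s + 2 = 0: s = (7 ± √41)/2, i.e. s ≈ 6.7016 or s ≈ 0.2984.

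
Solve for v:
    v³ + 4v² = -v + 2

v = -3.5616 or v = -1 or v = 0.5616

Rearrange: v³ + 4v² + v - 2 = 0.
Possible rational roots are divisors of -2. Testing v = -1 gives 0, so (v + 1) is a factor.
Divide: v³ + 4v² + v - 2 = (v + 1)(v² + 3v - 2).
Apply the quadratic formula to v² + 3v - 2 = 0: v = (-3 ± √17)/2, i.e. v ≈ 0.5616 or v ≈ -3.5616.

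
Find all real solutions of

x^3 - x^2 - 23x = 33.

x = -3 or x = -1.873 or x = 5.873

Rearrange: x^3 - x^2 - 23x - 33 = 0.
Possible rational roots are divisors of -33. Testing x = -3 gives 0, so (x + 3) is a factor.
Divide: x^3 - x^2 - 23x - 33 = (x + 3)(x^2 - 4x - 11).
Apply the quadratic formula to x^2 - 4x - 11 = 0: x = (4 +/- sqrt(60))/2, i.e. x ~= 5.873 or x ~= -1.873.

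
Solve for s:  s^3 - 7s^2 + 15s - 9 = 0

Possible rational roots are divisors of -9. Testing s = 1 gives 0, so (s - 1) is a factor.
Divide: s^3 - 7s^2 + 15s - 9 = (s - 1)(s^2 - 6s + 9).
The quadratic has the repeated root s = 3.

s = 1 or s = 3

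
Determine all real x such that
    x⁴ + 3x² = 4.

x = -1 or x = 1

Let u = x². The equation becomes u² + 3u - 4 = 0.
Factor: (u - 1)(u + 4) = 0, so u = 1 or u = -4.
x² = 1 gives x = ±1.
x² = -4 < 0 has no real solution.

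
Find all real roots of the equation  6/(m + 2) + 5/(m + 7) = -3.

m = -9.2961 or m = -3.3706

Multiply both sides by (m + 2)(m + 7):
6(m + 7) + 5(m + 2) = -3(m + 2)(m + 7).
Expand and collect terms: -3m^2 - 38m - 94 = 0.
By the quadratic formula, m = (38 +/- sqrt(316)) / -6, so m ~= -9.2961 or m ~= -3.3706.
Neither value makes a denominator zero (m != -2, m != -7), so both are valid.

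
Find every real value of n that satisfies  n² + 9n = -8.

n = -8 or n = -1

Bring every term to one side: n² + 9n + 8 = 0.
Factor: (n + 8)(n + 1) = 0.
So n = -8 or n = -1.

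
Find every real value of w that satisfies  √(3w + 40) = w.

Square both sides: 3w + 40 = (w)².
Expand and rearrange: w² - 3w - 40 = 0.
Solving gives w = 8 or w = -5.
Check each candidate in the original equation:
  w = 8: √(64) = 8, while w = 8 — valid.
  w = -5: √(25) = 5, while w = -5 — extraneous.

w = 8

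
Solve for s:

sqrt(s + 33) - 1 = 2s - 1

s = 3

Isolate the radical: sqrt(s + 33) = 2s.
Square both sides: s + 33 = (2s)^2.
Expand and rearrange: 4s^2 - s - 33 = 0.
Solving gives s = 3 or s = -2.75.
Check each candidate in the original equation:
  s = 3: sqrt(36) = 6, while 2s = 6 — valid.
  s = -2.75: sqrt(30.25) = 5.5, while 2s = -5.5 — extraneous.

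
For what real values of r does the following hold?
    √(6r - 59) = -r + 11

Square both sides: 6r - 59 = (-r + 11)².
Expand and rearrange: r² - 28r + 180 = 0.
Solving gives r = 18 or r = 10.
Check each candidate in the original equation:
  r = 18: √(49) = 7, while -r + 11 = -7 — extraneous.
  r = 10: √(1) = 1, while -r + 11 = 1 — valid.

r = 10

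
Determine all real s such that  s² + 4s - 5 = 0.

s = -5 or s = 1

Factor: (s - 1)(s + 5) = 0.
So s = 1 or s = -5.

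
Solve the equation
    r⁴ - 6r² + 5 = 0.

r = -2.2361 or r = -1 or r = 1 or r = 2.2361

Let u = r². The equation becomes u² - 6u + 5 = 0.
Factor: (u - 5)(u - 1) = 0, so u = 5 or u = 1.
r² = 5 gives r = ±√(5) ≈ ±2.2361.
r² = 1 gives r = ±1.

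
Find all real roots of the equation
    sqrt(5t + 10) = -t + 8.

t = 3

Square both sides: 5t + 10 = (-t + 8)^2.
Expand and rearrange: t^2 - 21t + 54 = 0.
Solving gives t = 18 or t = 3.
Check each candidate in the original equation:
  t = 18: sqrt(100) = 10, while -t + 8 = -10 — extraneous.
  t = 3: sqrt(25) = 5, while -t + 8 = 5 — valid.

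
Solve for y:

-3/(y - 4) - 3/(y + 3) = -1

Multiply both sides by (y - 4)(y + 3):
-3(y + 3) - 3(y - 4) = -(y - 4)(y + 3).
Expand and collect terms: -y^2 + 7y + 9 = 0.
By the quadratic formula, y = (-7 +/- sqrt(85)) / -2, so y ~= -1.1098 or y ~= 8.1098.
Neither value makes a denominator zero (y != 4, y != -3), so both are valid.

y = -1.1098 or y = 8.1098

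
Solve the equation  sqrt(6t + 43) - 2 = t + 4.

t = 1

Isolate the radical: sqrt(6t + 43) = t + 6.
Square both sides: 6t + 43 = (t + 6)^2.
Expand and rearrange: t^2 + 6t - 7 = 0.
Solving gives t = 1 or t = -7.
Check each candidate in the original equation:
  t = 1: sqrt(49) = 7, while t + 6 = 7 — valid.
  t = -7: sqrt(1) = 1, while t + 6 = -1 — extraneous.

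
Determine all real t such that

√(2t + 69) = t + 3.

Square both sides: 2t + 69 = (t + 3)².
Expand and rearrange: t² + 4t - 60 = 0.
Solving gives t = 6 or t = -10.
Check each candidate in the original equation:
  t = 6: √(81) = 9, while t + 3 = 9 — valid.
  t = -10: √(49) = 7, while t + 3 = -7 — extraneous.

t = 6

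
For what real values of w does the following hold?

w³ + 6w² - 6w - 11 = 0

w = -6.6533 or w = -1 or w = 1.6533

Possible rational roots are divisors of -11. Testing w = -1 gives 0, so (w + 1) is a factor.
Divide: w³ + 6w² - 6w - 11 = (w + 1)(w² + 5w - 11).
Apply the quadratic formula to w² + 5w - 11 = 0: w = (-5 ± √69)/2, i.e. w ≈ 1.6533 or w ≈ -6.6533.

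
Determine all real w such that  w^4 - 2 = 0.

w = -1.1892 or w = 1.1892

Let u = w^2. The equation becomes u^2 - 2 = 0.
By the quadratic formula, u = sqrt(2) or u = -sqrt(2).
w^2 = sqrt(2) gives w = +/-2**(1/4) ~= +/-1.1892.
w^2 = -sqrt(2) < 0 has no real solution.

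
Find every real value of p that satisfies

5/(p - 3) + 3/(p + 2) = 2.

p = -1.0707 or p = 6.0707

Multiply both sides by (p - 3)(p + 2):
5(p + 2) + 3(p - 3) = 2(p - 3)(p + 2).
Expand and collect terms: 2p^2 - 10p - 13 = 0.
By the quadratic formula, p = (10 +/- sqrt(204)) / 4, so p ~= 6.0707 or p ~= -1.0707.
Neither value makes a denominator zero (p != 3, p != -2), so both are valid.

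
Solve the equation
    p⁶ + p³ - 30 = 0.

Let u = p³. The equation becomes u² + u - 30 = 0.
Factor: (u + 6)(u - 5) = 0, so u = -6 or u = 5.
p³ = -6 gives p = -∛(6) ≈ -1.8171.
p³ = 5 gives p = ∛(5) ≈ 1.71.

p = -1.8171 or p = 1.71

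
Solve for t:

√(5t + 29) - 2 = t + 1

t = 4

Isolate the radical: √(5t + 29) = t + 3.
Square both sides: 5t + 29 = (t + 3)².
Expand and rearrange: t² + t - 20 = 0.
Solving gives t = 4 or t = -5.
Check each candidate in the original equation:
  t = 4: √(49) = 7, while t + 3 = 7 — valid.
  t = -5: √(4) = 2, while t + 3 = -2 — extraneous.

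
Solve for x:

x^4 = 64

x = -2.8284 or x = 2.8284

Let u = x^2. The equation becomes u^2 - 64 = 0.
Factor: (u - 8)(u + 8) = 0, so u = 8 or u = -8.
x^2 = 8 gives x = +/-2*sqrt(2) ~= +/-2.8284.
x^2 = -8 < 0 has no real solution.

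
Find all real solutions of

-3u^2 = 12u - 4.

u = -4.3094 or u = 0.3094

Rearrange to standard form: -3u^2 - 12u + 4 = 0.
Discriminant: (-12)^2 - 4*(-3)*4 = 192.
Quadratic formula: u = (12 +/- sqrt(192)) / (-6).
So u = -4*sqrt(3)/3 - 2 ~= -4.3094 or u = -2 + 4*sqrt(3)/3 ~= 0.3094.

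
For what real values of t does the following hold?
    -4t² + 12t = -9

Rearrange to standard form: -4t² + 12t + 9 = 0.
Discriminant: (12)² − 4·(-4)·9 = 288.
Quadratic formula: t = (-12 ± √288) / (-8).
So t = 3/2 - 3·√(2)/2 ≈ -0.6213 or t = 3/2 + 3·√(2)/2 ≈ 3.6213.

t = -0.6213 or t = 3.6213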